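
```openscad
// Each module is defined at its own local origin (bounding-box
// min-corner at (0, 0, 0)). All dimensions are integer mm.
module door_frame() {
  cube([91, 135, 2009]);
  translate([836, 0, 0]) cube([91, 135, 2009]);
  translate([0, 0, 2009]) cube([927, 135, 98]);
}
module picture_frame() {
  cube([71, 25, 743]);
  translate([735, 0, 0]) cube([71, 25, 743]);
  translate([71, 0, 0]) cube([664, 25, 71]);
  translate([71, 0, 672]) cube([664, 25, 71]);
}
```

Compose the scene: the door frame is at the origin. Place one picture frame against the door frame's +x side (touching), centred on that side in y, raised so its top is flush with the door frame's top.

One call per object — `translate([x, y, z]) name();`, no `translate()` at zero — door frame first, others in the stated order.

door_frame();
translate([927, 55, 1364]) picture_frame();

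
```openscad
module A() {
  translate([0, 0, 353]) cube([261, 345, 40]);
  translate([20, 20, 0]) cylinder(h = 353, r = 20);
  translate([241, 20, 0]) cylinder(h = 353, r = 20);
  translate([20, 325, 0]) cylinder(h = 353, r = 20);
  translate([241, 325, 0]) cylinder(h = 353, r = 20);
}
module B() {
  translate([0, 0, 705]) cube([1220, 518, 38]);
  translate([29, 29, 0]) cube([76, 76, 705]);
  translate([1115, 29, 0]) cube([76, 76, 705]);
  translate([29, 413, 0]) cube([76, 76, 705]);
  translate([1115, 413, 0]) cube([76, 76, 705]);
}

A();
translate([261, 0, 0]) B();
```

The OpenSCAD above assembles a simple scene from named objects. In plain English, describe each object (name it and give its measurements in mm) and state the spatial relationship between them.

A is a four-legged stool. The seat is a 261×345×40 mm slab whose top surface is at z = 393 mm; four round legs, each 40 mm in diameter, run from the floor (z = 0) to the underside of the seat, each leg's axis is inset half a diameter from the nearest pair of seat edges (so the leg's bounding box is flush with the corner).

B is a table with a 1220×518 mm rectangular top, 38 mm thick, top surface at z = 743 mm, supported by four 76×76 mm square legs, each inset 29 mm from the nearest pair of top edges, running from the floor.

The table is against the stool's +x side, with their −y faces flush.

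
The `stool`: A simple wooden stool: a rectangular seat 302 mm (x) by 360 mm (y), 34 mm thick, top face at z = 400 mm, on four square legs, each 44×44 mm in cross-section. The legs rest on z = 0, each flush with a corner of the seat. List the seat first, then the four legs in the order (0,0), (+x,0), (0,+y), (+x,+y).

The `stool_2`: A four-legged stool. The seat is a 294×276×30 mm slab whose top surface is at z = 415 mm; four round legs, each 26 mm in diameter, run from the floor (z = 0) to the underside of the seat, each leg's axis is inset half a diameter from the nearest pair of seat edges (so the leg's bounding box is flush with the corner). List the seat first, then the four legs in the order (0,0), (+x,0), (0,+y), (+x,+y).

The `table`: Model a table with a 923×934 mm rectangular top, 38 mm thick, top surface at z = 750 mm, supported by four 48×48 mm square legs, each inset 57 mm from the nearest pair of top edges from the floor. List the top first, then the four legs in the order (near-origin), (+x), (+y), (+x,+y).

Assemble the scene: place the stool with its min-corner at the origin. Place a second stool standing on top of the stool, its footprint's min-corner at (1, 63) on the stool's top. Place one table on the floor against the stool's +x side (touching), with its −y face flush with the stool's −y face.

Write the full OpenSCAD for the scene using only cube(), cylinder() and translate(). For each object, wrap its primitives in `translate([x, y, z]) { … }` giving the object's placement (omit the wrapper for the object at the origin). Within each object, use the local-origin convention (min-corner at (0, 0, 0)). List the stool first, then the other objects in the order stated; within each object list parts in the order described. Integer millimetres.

translate([0, 0, 366]) cube([302, 360, 34]);
cube([44, 44, 366]);
translate([258, 0, 0]) cube([44, 44, 366]);
translate([0, 316, 0]) cube([44, 44, 366]);
translate([258, 316, 0]) cube([44, 44, 366]);
translate([1, 63, 400]) {
  translate([0, 0, 385]) cube([294, 276, 30]);
  translate([13, 13, 0]) cylinder(h = 385, r = 13);
  translate([281, 13, 0]) cylinder(h = 385, r = 13);
  translate([13, 263, 0]) cylinder(h = 385, r = 13);
  translate([281, 263, 0]) cylinder(h = 385, r = 13);
}
translate([302, 0, 0]) {
  translate([0, 0, 712]) cube([923, 934, 38]);
  translate([57, 57, 0]) cube([48, 48, 712]);
  translate([818, 57, 0]) cube([48, 48, 712]);
  translate([57, 829, 0]) cube([48, 48, 712]);
  translate([818, 829, 0]) cube([48, 48, 712]);
}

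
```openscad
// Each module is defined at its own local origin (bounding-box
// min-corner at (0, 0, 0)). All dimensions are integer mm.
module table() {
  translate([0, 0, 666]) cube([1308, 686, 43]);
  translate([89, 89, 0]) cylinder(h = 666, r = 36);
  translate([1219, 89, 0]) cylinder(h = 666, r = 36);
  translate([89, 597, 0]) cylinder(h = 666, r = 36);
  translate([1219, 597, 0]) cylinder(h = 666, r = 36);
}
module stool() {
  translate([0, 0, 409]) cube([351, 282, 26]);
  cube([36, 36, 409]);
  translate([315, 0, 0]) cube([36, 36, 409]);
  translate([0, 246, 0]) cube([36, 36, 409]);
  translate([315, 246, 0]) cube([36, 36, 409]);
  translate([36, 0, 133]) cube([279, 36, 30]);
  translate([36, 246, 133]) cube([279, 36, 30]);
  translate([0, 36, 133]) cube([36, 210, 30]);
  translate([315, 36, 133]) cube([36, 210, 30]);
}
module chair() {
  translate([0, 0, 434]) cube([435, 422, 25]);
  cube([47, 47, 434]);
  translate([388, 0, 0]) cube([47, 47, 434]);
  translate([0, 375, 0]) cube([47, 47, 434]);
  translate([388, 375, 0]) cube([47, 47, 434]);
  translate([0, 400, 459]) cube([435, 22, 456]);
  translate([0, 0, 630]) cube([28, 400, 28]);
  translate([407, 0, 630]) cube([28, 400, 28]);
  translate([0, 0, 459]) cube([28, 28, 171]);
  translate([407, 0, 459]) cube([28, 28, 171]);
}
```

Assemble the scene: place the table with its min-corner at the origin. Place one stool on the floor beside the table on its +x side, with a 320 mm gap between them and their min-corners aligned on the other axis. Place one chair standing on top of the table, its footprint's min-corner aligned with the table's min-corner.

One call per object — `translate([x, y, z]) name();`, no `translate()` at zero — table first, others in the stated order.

table();
translate([1628, 0, 0]) stool();
translate([0, 0, 709]) chair();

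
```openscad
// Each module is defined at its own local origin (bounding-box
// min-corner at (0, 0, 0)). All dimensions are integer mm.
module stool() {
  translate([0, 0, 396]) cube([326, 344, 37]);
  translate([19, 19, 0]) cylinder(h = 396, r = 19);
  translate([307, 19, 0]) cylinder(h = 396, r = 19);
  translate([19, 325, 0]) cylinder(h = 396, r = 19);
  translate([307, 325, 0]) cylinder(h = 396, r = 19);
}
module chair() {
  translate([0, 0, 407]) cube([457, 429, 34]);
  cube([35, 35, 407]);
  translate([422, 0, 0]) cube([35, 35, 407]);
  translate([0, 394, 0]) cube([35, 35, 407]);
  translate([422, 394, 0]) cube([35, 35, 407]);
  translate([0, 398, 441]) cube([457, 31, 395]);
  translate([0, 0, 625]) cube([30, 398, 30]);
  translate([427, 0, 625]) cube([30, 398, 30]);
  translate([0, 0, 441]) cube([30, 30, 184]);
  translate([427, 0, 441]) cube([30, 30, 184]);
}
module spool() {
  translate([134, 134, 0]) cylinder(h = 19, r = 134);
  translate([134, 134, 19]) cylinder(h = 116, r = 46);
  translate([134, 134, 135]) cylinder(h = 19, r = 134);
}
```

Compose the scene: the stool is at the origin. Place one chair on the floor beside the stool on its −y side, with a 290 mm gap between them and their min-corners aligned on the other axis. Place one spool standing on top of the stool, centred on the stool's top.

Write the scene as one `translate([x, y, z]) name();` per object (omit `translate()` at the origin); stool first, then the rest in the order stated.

stool();
translate([0, -719, 0]) chair();
translate([29, 38, 433]) spool();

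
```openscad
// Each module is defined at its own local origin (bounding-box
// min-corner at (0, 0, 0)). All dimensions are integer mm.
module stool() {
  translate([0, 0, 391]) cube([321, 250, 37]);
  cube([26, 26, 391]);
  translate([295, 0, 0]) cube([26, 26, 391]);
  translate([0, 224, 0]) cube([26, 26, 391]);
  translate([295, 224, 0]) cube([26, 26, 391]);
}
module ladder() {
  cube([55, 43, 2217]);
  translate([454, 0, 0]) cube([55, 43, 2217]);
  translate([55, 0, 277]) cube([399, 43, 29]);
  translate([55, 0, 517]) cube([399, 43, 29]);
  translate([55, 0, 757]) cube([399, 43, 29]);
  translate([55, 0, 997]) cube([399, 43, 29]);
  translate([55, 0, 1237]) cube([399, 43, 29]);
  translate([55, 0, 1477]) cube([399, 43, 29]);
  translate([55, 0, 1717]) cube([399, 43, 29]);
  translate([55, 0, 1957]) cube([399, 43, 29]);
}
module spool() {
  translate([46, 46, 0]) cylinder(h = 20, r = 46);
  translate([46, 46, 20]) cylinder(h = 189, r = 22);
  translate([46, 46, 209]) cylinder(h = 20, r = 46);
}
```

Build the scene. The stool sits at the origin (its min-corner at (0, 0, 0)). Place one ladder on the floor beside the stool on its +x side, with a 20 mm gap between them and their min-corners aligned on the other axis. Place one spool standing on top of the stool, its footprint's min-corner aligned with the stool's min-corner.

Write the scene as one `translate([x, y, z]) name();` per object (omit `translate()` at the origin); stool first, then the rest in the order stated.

stool();
translate([341, 0, 0]) ladder();
translate([0, 0, 428]) spool();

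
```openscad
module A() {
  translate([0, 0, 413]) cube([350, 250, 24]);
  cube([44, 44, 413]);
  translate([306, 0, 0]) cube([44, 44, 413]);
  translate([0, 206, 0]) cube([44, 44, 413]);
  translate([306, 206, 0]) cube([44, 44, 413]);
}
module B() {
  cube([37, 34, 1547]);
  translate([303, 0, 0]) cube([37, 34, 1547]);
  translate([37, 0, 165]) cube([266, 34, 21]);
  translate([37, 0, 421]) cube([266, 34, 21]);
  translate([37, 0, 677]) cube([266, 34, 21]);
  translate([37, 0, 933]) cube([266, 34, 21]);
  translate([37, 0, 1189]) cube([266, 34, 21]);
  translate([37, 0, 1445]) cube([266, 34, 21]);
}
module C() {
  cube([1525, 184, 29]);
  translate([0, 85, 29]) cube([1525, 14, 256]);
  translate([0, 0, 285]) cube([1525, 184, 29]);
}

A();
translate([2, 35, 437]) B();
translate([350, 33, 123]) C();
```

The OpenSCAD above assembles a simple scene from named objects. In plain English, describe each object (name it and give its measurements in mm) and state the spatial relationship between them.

A is a four-legged stool. The seat is a 350×250×24 mm slab whose top surface is at z = 437 mm; four square legs, each 44×44 mm in cross-section, run from the floor (z = 0) to the underside of the seat, each flush with a corner of the seat.

B is a straight ladder. Two 37×34 mm vertical rails, 1547 mm tall, stand 340 mm apart (outside-to-outside) with their front faces coplanar on the −y side. 6 rungs, each 34 mm deep and 21 mm tall, span between the inner faces of the rails, front faces flush with the rails. The lowest rung's underside is at z = 165 mm and rungs are spaced 256 mm apart (underside to underside).

C is an I-beam lying along x, 1525 mm long. Overall section height 314 mm. Two flanges 184 mm wide (y) and 29 mm thick, one on the floor and one at the top; a web 14 mm thick runs between them, centred on the flange width.

The ladder is on top of the stool. The I-beam is beside the stool with their tops flush at z = 437.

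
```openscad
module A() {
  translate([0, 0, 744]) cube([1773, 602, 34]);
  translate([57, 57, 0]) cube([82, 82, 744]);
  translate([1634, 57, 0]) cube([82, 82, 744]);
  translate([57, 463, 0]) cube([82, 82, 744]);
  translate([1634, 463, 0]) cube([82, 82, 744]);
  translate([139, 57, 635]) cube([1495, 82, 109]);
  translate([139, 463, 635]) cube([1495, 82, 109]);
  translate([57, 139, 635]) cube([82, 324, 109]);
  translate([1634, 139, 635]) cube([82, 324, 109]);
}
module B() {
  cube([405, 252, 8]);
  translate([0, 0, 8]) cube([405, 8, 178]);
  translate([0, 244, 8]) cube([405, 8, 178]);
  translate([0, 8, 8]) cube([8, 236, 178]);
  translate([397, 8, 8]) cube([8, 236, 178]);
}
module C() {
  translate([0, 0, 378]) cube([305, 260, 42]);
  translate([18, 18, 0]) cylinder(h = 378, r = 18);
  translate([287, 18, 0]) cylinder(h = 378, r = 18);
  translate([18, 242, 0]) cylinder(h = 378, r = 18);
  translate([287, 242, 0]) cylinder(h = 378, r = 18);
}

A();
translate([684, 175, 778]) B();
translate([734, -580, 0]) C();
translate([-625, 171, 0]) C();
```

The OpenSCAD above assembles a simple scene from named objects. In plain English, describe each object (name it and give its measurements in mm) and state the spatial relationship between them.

A is a rectangular dining table. The top is 1773×602×34 mm with its upper surface at z = 778 mm. It stands on four 82×82 mm square legs, each inset 57 mm from the nearest pair of top edges, running from the floor to the underside of the top. Four apron rails, 82 mm thick and 109 mm tall, run between adjacent legs with their top edges flush with the underside of the top and their outer faces flush with the legs' outer faces.

B is an open storage box with external size 405×252×186 mm and wall thickness 8 mm (the base is also 8 mm thick). The base covers the whole footprint; the four walls stand on the base, with the y-facing walls full-width and the x-facing walls fitting between their inner faces.

C is a four-legged stool. The seat is a 305×260×42 mm slab whose top surface is at z = 420 mm; four round legs, each 36 mm in diameter, run from the floor (z = 0) to the underside of the seat, each leg's axis is inset half a diameter from the nearest pair of seat edges (so the leg's bounding box is flush with the corner).

The open box is on top of the table, centred. Two stools sit around the table at the −y, −x sides.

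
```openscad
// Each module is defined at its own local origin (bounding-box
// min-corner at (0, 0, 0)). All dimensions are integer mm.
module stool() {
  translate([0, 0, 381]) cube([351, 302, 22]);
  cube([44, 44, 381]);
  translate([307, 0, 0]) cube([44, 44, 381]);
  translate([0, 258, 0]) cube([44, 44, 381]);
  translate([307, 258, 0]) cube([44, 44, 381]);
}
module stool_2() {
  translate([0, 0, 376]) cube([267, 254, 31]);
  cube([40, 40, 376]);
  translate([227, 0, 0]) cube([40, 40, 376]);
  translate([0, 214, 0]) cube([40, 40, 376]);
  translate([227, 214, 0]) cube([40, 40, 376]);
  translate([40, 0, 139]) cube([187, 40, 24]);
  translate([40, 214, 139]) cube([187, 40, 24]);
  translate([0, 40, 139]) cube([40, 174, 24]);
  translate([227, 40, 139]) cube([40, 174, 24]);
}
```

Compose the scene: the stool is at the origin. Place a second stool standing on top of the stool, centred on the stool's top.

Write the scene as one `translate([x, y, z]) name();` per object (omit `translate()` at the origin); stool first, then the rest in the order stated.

stool();
translate([42, 24, 403]) stool_2();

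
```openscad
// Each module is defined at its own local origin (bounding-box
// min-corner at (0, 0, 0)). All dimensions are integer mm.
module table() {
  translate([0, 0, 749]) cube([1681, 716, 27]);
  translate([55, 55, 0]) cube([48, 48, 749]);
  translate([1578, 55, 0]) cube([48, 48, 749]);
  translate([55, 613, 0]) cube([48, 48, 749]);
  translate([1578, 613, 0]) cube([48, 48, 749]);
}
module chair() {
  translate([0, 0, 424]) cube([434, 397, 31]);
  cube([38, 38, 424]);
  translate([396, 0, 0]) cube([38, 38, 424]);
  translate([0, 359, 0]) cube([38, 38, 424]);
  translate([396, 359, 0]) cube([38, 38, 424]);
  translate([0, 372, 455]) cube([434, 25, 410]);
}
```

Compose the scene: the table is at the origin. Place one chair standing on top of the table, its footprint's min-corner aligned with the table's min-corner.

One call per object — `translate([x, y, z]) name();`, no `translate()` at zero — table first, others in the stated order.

table();
translate([0, 0, 776]) chair();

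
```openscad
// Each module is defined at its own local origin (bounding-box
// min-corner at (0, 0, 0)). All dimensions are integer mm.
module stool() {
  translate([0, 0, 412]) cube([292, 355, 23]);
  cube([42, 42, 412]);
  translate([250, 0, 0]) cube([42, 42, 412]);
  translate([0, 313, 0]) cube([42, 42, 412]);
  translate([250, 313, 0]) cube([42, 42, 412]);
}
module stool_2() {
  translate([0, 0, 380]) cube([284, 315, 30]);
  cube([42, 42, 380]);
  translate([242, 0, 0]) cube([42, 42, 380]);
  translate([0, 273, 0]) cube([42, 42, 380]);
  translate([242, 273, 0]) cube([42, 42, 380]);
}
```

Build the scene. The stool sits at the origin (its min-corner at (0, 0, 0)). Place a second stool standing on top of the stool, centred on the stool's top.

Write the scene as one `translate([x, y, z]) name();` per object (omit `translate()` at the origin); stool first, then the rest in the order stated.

stool();
translate([4, 20, 435]) stool_2();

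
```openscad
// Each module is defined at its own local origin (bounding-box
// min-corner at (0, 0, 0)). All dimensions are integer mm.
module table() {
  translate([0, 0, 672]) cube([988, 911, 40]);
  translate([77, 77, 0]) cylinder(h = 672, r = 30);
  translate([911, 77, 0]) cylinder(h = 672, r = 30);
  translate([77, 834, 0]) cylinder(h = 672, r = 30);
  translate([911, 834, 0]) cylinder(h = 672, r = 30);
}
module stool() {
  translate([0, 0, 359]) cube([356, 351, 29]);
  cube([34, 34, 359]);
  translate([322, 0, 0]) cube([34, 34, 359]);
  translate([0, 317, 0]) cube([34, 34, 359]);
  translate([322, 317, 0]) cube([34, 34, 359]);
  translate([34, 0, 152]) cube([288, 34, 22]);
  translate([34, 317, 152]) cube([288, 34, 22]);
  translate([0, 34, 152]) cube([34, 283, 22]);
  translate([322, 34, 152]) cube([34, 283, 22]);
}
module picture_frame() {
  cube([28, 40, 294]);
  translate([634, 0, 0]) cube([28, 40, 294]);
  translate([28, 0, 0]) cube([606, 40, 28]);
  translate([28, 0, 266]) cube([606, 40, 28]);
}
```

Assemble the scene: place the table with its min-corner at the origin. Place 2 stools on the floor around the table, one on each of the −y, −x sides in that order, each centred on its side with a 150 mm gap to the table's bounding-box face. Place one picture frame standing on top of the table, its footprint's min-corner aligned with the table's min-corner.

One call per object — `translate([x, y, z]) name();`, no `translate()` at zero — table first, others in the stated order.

table();
translate([316, -501, 0]) stool();
translate([-506, 280, 0]) stool();
translate([0, 0, 712]) picture_frame();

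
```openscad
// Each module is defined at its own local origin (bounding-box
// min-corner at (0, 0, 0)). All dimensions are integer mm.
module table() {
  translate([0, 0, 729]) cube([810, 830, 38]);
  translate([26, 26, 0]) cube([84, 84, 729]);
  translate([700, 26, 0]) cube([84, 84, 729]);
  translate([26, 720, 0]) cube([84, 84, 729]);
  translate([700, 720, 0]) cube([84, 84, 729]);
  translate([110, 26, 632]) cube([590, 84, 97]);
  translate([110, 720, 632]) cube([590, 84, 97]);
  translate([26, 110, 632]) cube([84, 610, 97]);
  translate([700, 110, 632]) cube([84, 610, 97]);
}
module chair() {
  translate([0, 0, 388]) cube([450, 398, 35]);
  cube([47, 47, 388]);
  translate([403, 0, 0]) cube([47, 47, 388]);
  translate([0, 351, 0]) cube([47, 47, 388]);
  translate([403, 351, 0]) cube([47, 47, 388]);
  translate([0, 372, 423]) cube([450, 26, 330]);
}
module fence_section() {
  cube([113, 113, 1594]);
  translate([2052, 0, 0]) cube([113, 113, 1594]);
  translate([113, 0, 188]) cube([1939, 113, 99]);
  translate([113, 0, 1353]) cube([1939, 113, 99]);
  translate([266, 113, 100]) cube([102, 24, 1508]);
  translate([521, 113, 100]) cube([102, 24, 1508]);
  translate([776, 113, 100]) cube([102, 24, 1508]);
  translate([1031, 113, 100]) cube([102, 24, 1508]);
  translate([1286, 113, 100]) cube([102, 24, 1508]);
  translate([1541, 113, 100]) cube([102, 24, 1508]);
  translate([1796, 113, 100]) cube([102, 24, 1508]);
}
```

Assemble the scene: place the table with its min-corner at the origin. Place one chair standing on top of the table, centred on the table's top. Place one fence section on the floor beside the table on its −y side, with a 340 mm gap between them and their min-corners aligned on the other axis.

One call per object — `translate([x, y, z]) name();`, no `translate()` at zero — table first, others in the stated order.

table();
translate([180, 216, 767]) chair();
translate([0, -477, 0]) fence_section();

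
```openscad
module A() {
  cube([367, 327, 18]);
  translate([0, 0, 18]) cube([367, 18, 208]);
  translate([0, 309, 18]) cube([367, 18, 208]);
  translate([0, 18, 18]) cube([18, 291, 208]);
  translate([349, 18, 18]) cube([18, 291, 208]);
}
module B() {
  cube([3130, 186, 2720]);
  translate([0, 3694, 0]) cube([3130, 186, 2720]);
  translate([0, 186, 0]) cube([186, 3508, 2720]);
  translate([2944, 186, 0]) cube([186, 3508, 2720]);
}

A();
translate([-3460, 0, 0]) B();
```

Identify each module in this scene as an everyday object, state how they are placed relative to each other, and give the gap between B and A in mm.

The house frame's nearest face is 330 mm from the open box's −x face.

A is an open box. B is a house frame. The house frame is on the floor beside the open box on its −x side. The gap between the house frame and the open box is 330 mm.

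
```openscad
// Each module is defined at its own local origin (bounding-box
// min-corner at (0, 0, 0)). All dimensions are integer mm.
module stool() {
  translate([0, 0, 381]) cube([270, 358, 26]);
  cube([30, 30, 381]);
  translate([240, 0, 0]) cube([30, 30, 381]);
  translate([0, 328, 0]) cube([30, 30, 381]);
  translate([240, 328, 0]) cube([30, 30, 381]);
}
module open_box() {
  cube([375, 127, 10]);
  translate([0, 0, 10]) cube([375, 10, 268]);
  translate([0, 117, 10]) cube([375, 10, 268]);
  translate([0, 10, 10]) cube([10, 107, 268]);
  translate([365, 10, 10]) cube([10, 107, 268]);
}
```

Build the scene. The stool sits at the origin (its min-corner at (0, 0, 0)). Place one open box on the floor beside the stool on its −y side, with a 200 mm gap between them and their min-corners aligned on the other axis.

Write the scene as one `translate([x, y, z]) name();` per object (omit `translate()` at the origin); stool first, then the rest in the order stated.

stool();
translate([0, -327, 0]) open_box();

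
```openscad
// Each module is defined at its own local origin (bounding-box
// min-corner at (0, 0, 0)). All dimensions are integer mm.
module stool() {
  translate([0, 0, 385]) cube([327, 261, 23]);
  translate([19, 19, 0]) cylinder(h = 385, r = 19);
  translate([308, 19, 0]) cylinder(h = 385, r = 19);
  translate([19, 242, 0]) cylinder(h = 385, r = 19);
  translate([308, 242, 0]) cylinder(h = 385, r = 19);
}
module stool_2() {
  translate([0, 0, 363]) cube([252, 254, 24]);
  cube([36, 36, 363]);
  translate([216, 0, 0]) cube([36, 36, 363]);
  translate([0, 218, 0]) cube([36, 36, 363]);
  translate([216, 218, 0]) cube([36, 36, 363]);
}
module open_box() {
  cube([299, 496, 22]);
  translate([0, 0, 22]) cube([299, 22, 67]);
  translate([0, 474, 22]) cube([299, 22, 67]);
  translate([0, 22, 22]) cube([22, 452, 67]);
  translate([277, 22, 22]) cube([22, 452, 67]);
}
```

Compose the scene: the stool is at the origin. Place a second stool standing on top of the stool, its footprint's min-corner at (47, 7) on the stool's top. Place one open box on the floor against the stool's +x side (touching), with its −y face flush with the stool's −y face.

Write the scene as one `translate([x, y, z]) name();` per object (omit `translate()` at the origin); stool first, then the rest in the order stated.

stool();
translate([47, 7, 408]) stool_2();
translate([327, 0, 0]) open_box();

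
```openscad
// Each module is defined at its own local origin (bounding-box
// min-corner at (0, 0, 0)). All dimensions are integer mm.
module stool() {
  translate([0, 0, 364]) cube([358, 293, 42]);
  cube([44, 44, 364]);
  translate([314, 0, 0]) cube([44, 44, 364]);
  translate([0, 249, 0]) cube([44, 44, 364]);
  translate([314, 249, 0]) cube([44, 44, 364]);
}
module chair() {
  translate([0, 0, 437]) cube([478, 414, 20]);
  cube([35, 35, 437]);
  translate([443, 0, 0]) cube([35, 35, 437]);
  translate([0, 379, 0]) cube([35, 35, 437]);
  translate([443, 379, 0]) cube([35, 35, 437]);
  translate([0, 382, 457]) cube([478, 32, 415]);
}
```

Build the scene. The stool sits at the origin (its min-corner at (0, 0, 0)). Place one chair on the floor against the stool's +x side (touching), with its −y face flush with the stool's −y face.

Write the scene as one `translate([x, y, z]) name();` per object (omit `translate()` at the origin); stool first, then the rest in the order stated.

stool();
translate([358, 0, 0]) chair();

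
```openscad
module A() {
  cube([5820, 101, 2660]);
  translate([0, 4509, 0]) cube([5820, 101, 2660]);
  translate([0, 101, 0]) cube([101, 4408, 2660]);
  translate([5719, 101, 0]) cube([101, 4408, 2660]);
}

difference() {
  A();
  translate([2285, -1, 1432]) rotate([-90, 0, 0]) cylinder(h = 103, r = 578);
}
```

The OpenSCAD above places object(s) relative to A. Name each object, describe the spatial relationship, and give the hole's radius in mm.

The subtracted cylinder has r = 578 mm.

A is a house frame. The house frame has a circular hole through its front wall. The hole's radius is 578 mm.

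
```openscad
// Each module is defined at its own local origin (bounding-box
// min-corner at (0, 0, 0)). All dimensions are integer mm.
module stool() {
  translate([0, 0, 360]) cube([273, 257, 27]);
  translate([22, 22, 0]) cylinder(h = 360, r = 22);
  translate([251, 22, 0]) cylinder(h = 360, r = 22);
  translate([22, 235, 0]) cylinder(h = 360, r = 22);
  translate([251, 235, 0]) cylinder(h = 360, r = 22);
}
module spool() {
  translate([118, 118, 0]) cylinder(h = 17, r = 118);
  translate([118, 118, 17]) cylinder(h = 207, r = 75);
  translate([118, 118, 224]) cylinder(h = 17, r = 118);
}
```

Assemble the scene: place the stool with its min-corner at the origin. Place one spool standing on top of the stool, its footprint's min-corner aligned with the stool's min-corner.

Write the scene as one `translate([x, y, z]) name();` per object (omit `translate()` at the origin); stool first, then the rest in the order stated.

stool();
translate([0, 0, 387]) spool();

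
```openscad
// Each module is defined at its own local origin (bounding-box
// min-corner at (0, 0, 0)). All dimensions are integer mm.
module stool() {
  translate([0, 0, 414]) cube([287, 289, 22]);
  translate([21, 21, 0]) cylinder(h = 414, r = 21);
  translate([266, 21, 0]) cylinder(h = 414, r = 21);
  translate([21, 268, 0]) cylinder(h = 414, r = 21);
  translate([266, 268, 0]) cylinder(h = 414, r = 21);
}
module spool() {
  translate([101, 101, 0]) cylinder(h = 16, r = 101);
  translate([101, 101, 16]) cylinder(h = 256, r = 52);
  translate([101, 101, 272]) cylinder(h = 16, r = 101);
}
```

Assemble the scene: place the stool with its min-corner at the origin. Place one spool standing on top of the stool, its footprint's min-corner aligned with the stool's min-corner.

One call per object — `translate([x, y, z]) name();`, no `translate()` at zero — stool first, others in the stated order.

stool();
translate([0, 0, 436]) spool();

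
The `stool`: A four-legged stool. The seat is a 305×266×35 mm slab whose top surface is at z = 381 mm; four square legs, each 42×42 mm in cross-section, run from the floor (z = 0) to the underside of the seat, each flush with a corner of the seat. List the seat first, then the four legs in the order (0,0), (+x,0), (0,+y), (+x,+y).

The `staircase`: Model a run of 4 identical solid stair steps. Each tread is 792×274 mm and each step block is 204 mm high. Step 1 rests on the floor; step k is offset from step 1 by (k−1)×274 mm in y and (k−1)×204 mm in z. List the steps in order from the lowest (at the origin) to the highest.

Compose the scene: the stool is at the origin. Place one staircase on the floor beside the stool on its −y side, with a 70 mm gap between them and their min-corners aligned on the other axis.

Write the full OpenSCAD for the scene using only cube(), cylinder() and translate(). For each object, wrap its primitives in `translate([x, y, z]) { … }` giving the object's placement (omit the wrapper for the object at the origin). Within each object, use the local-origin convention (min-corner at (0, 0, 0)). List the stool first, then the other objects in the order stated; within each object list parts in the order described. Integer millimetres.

translate([0, 0, 346]) cube([305, 266, 35]);
cube([42, 42, 346]);
translate([263, 0, 0]) cube([42, 42, 346]);
translate([0, 224, 0]) cube([42, 42, 346]);
translate([263, 224, 0]) cube([42, 42, 346]);
translate([0, -1166, 0]) {
  cube([792, 274, 204]);
  translate([0, 274, 204]) cube([792, 274, 204]);
  translate([0, 548, 408]) cube([792, 274, 204]);
  translate([0, 822, 612]) cube([792, 274, 204]);
}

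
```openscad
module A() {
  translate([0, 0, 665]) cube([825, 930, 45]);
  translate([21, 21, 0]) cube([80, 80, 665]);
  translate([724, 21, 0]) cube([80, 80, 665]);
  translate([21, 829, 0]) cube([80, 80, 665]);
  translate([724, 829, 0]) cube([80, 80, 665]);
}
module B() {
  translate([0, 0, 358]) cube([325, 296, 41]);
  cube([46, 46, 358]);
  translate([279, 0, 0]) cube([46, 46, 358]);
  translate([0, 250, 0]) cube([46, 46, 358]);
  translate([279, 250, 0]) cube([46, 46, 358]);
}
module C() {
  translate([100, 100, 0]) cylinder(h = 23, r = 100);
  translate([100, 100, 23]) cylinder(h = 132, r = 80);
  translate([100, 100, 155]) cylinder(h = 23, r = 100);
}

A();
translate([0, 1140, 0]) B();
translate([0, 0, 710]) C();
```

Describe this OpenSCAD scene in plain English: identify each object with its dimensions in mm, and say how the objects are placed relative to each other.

A is a table: top 825 mm (x) × 930 mm (y), 45 mm thick, upper face at z = 710 mm, on four 80×80 mm square legs, each inset 21 mm from the nearest pair of top edges, running from z = 0 to the bottom of the top.

B is a four-legged stool. The seat is a 325×296×41 mm slab whose top surface is at z = 399 mm; four square legs, each 46×46 mm in cross-section, run from the floor (z = 0) to the underside of the seat, each flush with a corner of the seat.

C is a spool: two coaxial disc flanges of radius 100 mm and thickness 23 mm, joined by a core cylinder of radius 80 mm and height 132 mm. The lower flange rests on z = 0 and the three cylinders share a vertical axis.

The stool is on the floor beside the table on its +y side. The spool is on top of the table.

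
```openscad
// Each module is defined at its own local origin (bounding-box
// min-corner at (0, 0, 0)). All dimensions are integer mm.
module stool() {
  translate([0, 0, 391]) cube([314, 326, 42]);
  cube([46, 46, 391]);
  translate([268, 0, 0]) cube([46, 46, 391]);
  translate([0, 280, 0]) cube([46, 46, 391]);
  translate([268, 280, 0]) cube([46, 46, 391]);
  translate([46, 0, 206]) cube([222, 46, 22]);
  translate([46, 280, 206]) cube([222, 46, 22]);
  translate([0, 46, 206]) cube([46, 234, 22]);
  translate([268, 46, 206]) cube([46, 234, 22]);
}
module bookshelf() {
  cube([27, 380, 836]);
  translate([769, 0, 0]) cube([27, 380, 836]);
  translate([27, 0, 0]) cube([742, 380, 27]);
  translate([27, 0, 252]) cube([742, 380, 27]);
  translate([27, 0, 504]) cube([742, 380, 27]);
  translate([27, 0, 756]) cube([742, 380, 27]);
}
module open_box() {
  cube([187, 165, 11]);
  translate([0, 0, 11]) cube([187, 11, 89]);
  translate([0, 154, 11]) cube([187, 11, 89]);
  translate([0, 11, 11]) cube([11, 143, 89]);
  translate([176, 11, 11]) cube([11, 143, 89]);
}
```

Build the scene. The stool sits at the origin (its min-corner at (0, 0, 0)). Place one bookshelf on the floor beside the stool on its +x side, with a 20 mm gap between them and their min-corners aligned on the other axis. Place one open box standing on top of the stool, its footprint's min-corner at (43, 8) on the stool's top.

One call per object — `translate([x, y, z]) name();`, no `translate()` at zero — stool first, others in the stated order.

stool();
translate([334, 0, 0]) bookshelf();
translate([43, 8, 433]) open_box();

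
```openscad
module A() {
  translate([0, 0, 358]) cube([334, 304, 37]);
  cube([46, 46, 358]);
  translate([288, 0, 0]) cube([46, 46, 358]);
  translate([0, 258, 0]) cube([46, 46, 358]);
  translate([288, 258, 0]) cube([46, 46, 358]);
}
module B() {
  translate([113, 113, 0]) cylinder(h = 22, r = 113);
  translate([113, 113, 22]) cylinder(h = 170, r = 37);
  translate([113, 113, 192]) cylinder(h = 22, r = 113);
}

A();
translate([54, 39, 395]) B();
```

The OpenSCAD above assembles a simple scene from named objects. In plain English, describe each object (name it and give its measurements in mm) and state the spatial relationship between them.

A is a four-legged stool. The seat is 334×304 mm, 37 mm thick, top at z = 395 mm. It stands on four square legs, each 46×46 mm in cross-section, from z = 0 to the seat underside, each flush with a corner of the seat.

B is a spool: two coaxial disc flanges of radius 113 mm and thickness 22 mm, joined by a core cylinder of radius 37 mm and height 170 mm. The lower flange rests on z = 0 and the three cylinders share a vertical axis.

The spool is on top of the stool, centred.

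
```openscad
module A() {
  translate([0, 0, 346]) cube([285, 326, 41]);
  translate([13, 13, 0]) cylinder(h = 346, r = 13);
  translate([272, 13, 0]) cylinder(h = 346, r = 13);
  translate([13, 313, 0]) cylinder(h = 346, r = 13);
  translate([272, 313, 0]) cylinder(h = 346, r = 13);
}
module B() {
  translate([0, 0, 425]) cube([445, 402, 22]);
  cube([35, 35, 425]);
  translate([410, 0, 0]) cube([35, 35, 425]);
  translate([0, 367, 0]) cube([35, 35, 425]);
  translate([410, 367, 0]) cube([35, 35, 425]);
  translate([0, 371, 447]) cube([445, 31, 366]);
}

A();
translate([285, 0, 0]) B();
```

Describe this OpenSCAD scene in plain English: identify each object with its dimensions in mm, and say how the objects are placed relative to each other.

A is a four-legged stool. The seat is 285×326 mm, 41 mm thick, top at z = 387 mm. It stands on four round legs, each 26 mm in diameter, from z = 0 to the seat underside, each leg's axis is inset half a diameter from the nearest pair of seat edges (so the leg's bounding box is flush with the corner).

B is a chair. The seat is a 445×402×22 mm slab with its top at z = 447 mm, on four 35×35 mm corner legs (flush with the seat edges, standing on z = 0). A flat backrest 31 mm thick, 366 mm tall, spans the full seat width and rises from the seat top along its +y edge, rear face flush with the rear of the seat.

The chair is against the stool's +x side, with their −y faces flush.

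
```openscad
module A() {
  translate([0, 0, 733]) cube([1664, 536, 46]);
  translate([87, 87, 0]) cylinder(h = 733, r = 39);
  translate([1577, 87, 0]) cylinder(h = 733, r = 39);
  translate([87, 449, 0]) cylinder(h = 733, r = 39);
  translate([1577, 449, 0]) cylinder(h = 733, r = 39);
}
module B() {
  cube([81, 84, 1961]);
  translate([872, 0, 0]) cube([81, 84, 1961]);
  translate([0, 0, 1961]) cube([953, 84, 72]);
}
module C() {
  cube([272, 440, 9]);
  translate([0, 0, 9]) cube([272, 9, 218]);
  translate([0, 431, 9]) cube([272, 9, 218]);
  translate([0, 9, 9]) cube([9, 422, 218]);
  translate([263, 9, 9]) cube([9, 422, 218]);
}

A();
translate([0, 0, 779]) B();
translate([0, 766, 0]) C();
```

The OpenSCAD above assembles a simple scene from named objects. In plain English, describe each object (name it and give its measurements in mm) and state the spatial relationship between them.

A is a rectangular dining table. The top is 1664×536×46 mm with its upper surface at z = 779 mm. It stands on four round legs of 78 mm diameter, each leg's bounding box inset 48 mm from the nearest pair of top edges, running from the floor to the underside of the top.

B is a rectangular door frame: two vertical jambs of 81×84 mm section, 1961 mm tall, with a clear opening 791 mm wide between their inner faces. A header 72 mm tall and 84 mm deep lies on top of the jambs and spans the full outside width.

C is an open-topped rectangular box: outside dimensions 272×440×227 mm, with a uniform wall and base thickness of 9 mm. The base is a full 272×440 slab on the floor; four walls sit on top of the base. The front and back walls (the −y and +y sides) span the full width; the two side walls fit between them.

The door frame is on top of the table. The open box is on the floor beside the table on its +y side.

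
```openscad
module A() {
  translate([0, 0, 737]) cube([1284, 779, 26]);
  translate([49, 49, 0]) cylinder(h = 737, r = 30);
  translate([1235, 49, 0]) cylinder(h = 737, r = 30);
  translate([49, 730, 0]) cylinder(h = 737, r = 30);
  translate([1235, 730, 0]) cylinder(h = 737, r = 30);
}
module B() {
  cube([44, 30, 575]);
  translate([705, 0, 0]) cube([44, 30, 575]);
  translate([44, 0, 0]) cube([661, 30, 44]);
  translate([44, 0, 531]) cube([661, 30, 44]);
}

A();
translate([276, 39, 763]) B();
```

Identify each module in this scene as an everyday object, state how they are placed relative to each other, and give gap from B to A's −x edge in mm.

A is a table. B is a picture frame. The picture frame is on top of the table. The gap from the picture frame to the table's −x edge is 276 mm.

The picture frame's min-x is at 276; the table's min-x is 0; gap = 276 mm.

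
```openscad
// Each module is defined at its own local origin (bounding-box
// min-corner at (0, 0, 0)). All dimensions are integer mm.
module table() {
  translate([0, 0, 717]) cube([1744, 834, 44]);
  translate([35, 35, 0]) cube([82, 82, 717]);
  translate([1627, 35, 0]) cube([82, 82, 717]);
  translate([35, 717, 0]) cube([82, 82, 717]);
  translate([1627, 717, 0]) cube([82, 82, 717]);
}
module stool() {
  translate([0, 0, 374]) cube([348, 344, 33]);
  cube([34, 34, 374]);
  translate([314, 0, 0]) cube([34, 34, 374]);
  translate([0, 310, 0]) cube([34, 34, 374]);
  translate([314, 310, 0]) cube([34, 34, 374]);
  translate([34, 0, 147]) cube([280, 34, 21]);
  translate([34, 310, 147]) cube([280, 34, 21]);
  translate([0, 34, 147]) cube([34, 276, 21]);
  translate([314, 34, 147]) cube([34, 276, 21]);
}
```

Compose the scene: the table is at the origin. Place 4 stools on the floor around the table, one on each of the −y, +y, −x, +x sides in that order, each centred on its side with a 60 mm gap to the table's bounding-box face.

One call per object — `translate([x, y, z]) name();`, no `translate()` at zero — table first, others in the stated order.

table();
translate([698, -404, 0]) stool();
translate([698, 894, 0]) stool();
translate([-408, 245, 0]) stool();
translate([1804, 245, 0]) stool();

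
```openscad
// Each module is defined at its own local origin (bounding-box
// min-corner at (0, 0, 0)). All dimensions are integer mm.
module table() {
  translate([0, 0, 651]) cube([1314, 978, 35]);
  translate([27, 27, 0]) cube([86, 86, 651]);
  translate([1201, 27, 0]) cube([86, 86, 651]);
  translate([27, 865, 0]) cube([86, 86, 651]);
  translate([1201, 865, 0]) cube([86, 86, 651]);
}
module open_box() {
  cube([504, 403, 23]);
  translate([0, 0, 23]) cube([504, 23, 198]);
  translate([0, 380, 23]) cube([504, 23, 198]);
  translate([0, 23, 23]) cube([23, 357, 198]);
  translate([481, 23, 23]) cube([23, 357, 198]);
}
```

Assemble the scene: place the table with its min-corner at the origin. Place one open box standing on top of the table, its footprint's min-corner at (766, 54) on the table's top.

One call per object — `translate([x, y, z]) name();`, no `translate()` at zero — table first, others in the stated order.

table();
translate([766, 54, 686]) open_box();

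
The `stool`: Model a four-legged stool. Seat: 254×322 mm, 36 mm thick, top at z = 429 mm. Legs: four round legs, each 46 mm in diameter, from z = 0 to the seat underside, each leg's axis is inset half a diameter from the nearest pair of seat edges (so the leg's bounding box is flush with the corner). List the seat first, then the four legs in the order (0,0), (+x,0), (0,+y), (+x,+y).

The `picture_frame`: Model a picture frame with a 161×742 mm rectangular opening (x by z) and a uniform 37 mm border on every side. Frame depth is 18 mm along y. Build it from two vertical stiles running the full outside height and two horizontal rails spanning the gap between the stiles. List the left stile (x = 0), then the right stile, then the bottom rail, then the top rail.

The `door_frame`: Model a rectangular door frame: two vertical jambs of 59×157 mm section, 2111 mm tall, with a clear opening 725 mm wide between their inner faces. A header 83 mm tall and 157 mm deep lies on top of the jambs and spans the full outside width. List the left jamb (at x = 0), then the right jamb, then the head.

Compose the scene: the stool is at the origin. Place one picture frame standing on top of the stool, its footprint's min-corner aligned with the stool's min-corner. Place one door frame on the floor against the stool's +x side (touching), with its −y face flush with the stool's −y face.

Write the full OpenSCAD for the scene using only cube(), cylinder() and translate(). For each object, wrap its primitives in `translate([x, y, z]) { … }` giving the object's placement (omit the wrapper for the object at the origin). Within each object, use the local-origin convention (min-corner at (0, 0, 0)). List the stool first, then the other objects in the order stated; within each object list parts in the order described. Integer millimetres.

translate([0, 0, 393]) cube([254, 322, 36]);
translate([23, 23, 0]) cylinder(h = 393, r = 23);
translate([231, 23, 0]) cylinder(h = 393, r = 23);
translate([23, 299, 0]) cylinder(h = 393, r = 23);
translate([231, 299, 0]) cylinder(h = 393, r = 23);
translate([0, 0, 429]) {
  cube([37, 18, 816]);
  translate([198, 0, 0]) cube([37, 18, 816]);
  translate([37, 0, 0]) cube([161, 18, 37]);
  translate([37, 0, 779]) cube([161, 18, 37]);
}
translate([254, 0, 0]) {
  cube([59, 157, 2111]);
  translate([784, 0, 0]) cube([59, 157, 2111]);
  translate([0, 0, 2111]) cube([843, 157, 83]);
}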